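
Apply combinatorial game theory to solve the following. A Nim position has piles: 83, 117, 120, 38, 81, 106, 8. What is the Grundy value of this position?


We need the XOR (exclusive or) of all pile sizes.
After XOR-ing pile 1 (size 83): 0 XOR 83 = 83
After XOR-ing pile 2 (size 117): 83 XOR 117 = 38
After XOR-ing pile 3 (size 120): 38 XOR 120 = 94
After XOR-ing pile 4 (size 38): 94 XOR 38 = 120
After XOR-ing pile 5 (size 81): 120 XOR 81 = 41
After XOR-ing pile 6 (size 106): 41 XOR 106 = 67
After XOR-ing pile 7 (size 8): 67 XOR 8 = 75
The Nim-value of this position is 75.

75


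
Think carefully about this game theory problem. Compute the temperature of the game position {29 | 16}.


The game is {29 | 16}, a switch {a | b} with numbers a > b.
Cooling {a | b} by t gives {a - t | b + t}, which stops being hot when a - t = b + t, i.e. at t = (a - b)/2. So the temperature of a switch is (a - b)/2.
Temperature = (Left option - Right option) / 2
= (29 - (16)) / 2
= 13 / 2
= 13/2

13/2


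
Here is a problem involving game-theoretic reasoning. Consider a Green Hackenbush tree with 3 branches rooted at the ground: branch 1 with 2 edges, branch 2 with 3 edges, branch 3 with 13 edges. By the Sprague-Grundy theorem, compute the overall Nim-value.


The tree has 3 branches from the ground vertex.
In Green Hackenbush, the Nim-value of a simple path of length k is k.
Branch 1: length 2, Nim-value = 2
Branch 2: length 3, Nim-value = 3
Branch 3: length 13, Nim-value = 13
Total Nim-value = XOR of all branch values:
0 XOR 2 = 2
2 XOR 3 = 1
1 XOR 13 = 12
Nim-value of the tree = 12

12


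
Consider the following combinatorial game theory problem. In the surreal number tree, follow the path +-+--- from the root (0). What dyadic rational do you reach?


Sign expansion: +-+---
Rule: track bounds (lo, hi), initially (-inf, +inf). On '+', the current value becomes lo and we move to the simplest number in (value, hi): value + 1 if hi = +inf, otherwise the midpoint (value + hi)/2. On '-', the current value becomes hi and we move to value - 1 if lo = -inf, otherwise the midpoint (lo + value)/2.
Start at 0.
Step 1: sign = +, move right. Bounds: (0, +inf). Value = 1
Step 2: sign = -, move left. Bounds: (0, 1). Value = 1/2
Step 3: sign = +, move right. Bounds: (1/2, 1). Value = 3/4
Step 4: sign = -, move left. Bounds: (1/2, 3/4). Value = 5/8
Step 5: sign = -, move left. Bounds: (1/2, 5/8). Value = 9/16
Step 6: sign = -, move left. Bounds: (1/2, 9/16). Value = 17/32
The surreal number with sign expansion +-+--- is 17/32.

17/32


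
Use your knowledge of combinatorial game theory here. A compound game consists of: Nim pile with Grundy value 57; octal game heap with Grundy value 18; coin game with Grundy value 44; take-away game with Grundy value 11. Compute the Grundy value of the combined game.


By the Sprague-Grundy theorem, the Grundy value of a sum of games is the XOR of individual Grundy values.
Nim pile: Grundy value = 57. Running XOR: 0 XOR 57 = 57
octal game heap: Grundy value = 18. Running XOR: 57 XOR 18 = 43
coin game: Grundy value = 44. Running XOR: 43 XOR 44 = 7
take-away game: Grundy value = 11. Running XOR: 7 XOR 11 = 12
The combined Grundy value is 12.

12


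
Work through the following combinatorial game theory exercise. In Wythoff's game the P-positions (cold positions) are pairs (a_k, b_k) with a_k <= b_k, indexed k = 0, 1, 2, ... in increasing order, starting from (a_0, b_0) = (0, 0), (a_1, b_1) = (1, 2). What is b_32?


By Wythoff's theorem, a_k = floor(k * phi) and b_k = floor(k * phi^2) = a_k + k, where phi = (1 + sqrt(5))/2 is the golden ratio.
phi = (1 + sqrt(5))/2 = 1.618034
phi^2 = phi + 1 = 2.618034
k = 32
k * phi^2 = 32 * 2.618034 = 83.777088
b_32 = floor(k * phi^2) = 83 (check: a_32 + k = 51 + 32 = 83)

83


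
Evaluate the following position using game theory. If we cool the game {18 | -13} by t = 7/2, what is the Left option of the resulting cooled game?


Original game: {18 | -13} (a switch {a | b} with a > b).
Cooling by t (for t below the temperature (a - b)/2 = 31/2) taxes each move by t: {a | b} cooled by t is {a - t | b + t}.
Cooling amount: t = 7/2
Cooled Left option: 18 - 7/2 = 29/2
Cooled Right option: -13 + 7/2 = -19/2
Cooled game: {29/2 | -19/2}
Left option = 29/2

29/2


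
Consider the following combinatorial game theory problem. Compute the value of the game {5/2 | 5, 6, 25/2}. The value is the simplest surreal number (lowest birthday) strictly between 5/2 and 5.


Left options: {5/2}, max = 5/2
Right options: {5, 6, 25/2}, min = 5
All options are numbers and max(Left) < min(Right), so by the simplicity theorem the value is the simplest (earliest-born) number strictly between 5/2 and 5.
Integers 3 through 4 all lie strictly between 5/2 and 5.
Among integers, the simplest (lowest birthday = smallest |n|; 0 is born on day 0, +-n on day n) is 3.
No non-integer in the interval can be simpler: if x is a non-integer in the interval, then floor(x) or ceil(x) also lies in the interval (the interval contains an integer), and both are proper prefixes of x's sign expansion, i.e. born earlier. So the game value is 3.
Game value = 3

3


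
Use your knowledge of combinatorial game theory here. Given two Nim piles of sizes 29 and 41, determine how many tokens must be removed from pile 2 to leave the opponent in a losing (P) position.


Piles: 29 and 41
Current XOR: 29 XOR 41 = 52 (non-zero, so this is an N-position).
To make the XOR zero, we need to find a move that balances the piles.
For pile 2 (size 41): target = 41 XOR 52 = 29
We reduce pile 2 from 41 to 29.
Tokens removed: 41 - 29 = 12
Verification: 29 XOR 29 = 0

12


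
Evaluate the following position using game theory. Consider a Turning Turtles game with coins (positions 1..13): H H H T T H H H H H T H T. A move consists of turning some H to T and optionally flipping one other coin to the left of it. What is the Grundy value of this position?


Coins: H H H T T H H H H H T H T
Key fact: a single head at position k behaves exactly like a Nim heap of size k (turning it to T and optionally flipping a coin at j < k corresponds to moving the heap from k to j, or to 0), and heads combine as a disjunctive sum (two heads at the same place would cancel, matching j XOR j = 0). So the Nim-value is the XOR of the 1-indexed positions of the heads.
Face-up positions (1-indexed): [1, 2, 3, 6, 7, 8, 9, 10, 12]
XOR 0 with 1: 0 XOR 1 = 1
XOR 1 with 2: 1 XOR 2 = 3
XOR 3 with 3: 3 XOR 3 = 0
XOR 0 with 6: 0 XOR 6 = 6
XOR 6 with 7: 6 XOR 7 = 1
XOR 1 with 8: 1 XOR 8 = 9
XOR 9 with 9: 9 XOR 9 = 0
XOR 0 with 10: 0 XOR 10 = 10
XOR 10 with 12: 10 XOR 12 = 6
Nim-value = 6

6


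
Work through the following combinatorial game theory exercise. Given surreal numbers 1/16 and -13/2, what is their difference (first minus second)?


x = 1/16, y = -13/2
Converting to common denominator: 16
x = 1/16, y = -104/16
x - y = 1/16 - -13/2 = 105/16

105/16


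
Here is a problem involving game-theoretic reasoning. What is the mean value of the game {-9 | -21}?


Game = {-9 | -21}, a switch {a | b} with numbers a > b.
Its thermograph has left wall a - t and right wall b + t, which meet at t = (a - b)/2, where both equal (a + b)/2. So the mast (mean value) is at (a + b)/2.
Mean = (-9 + (-21))/2 = -30/2 = -15

-15


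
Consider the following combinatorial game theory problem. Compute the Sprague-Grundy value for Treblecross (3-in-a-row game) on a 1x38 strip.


Treblecross: place X on empty cells; 3-in-a-row wins.
Playing within two cells of an existing X lets the opponent win at once, so sensible play treats the cells i-2..i+2 around each X as dead. The player left with no safe cell loses, so this is a normal-play take-away game on strips of safe cells.
Placing X at cell i (0-indexed) of a strip of k safe cells leaves independent strips of sizes max(0, i-2) and max(0, k-i-3). Hence G(k) = mex{ G(max(0,i-2)) XOR G(max(0,k-i-3)) : 0 <= i < k }, with G(0) = 0.
G(1): splits (0,0):0^0=0 -> mex({0}) = 1
G(2): splits (0,0):0^0=0 -> mex({0}) = 1
G(3): splits (0,0):0^0=0 -> mex({0}) = 1
G(4): splits (0,1):0^1=1 (0,0):0^0=0 -> mex({0, 1}) = 2
G(5): splits (0,2):0^1=1 (0,1):0^1=1 (0,0):0^0=0 -> mex({0, 1}) = 2
G(6) = mex({1}) = 0
G(7) = mex({0, 1, 2}) = 3
G(8) = mex({0, 1, 2}) = 3
G(9) = mex({0, 2}) = 1
G(10) = mex({0, 2, 3}) = 1
G(11) = mex({0, 3}) = 1
G(12) = mex({1, 3}) = 0
G(13) = mex({0, 1, 2, 3}) = 4
G(14) = mex({0, 1, 2}) = 3
G(15) = mex({0, 1, 2}) = 3
G(16) = mex({0, 1, 2, 4}) = 3
G(17) = mex({0, 1, 3, 4}) = 2
G(18) = mex({0, 1, 3, 4}) = 2
G(19) = mex({0, 1, 3, 5}) = 2
G(20) = mex({0, 1, 2, 3, 5}) = 4
G(21) = mex({0, 1, 2, 3, 5}) = 4
G(22) = mex({1, 2, 6}) = 0
G(23) = mex({0, 1, 2, 3, 4, 6}) = 5
G(24) = mex({0, 1, 2, 3, 4}) = 5
G(25) = mex({0, 1, 3, 4, 7}) = 2
G(26) = mex({0, 1, 3, 4, 5, 7}) = 2
G(27) = mex({0, 1, 3, 5}) = 2
G(28) = mex({0, 1, 2, 5}) = 3
G(29) = mex({0, 1, 2, 4, 5, 6}) = 3
G(30) = mex({1, 2, 4, 6}) = 0
G(31) = mex({0, 1, 2, 3, 4, 6}) = 5
G(32) = mex({1, 2, 3, 4, 7}) = 0
G(33) = mex({0, 3, 7}) = 1
G(34) = mex({0, 2, 3, 5, 7}) = 1
G(35) = mex({0, 2, 3, 5, 6}) = 1
G(36) = mex({0, 1, 2, 5, 6}) = 3
G(37) = mex({0, 1, 2, 4, 5, 6}) = 3
G(38) = mex({0, 1, 2, 4}) = 3
Therefore G(38) = 3.

3


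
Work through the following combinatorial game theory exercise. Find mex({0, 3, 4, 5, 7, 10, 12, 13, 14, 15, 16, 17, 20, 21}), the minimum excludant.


Set = {0, 3, 4, 5, 7, 10, 12, 13, 14, 15, 16, 17, 20, 21}
0 is in the set.
1 is NOT in the set. This is the mex.
mex = 1

1


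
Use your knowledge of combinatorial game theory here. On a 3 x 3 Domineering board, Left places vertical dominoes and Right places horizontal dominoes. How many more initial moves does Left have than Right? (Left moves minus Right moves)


Board is 3 x 3 (rows x cols).
Left (vertical) placements: (rows-1) * cols = 2 * 3 = 6
Right (horizontal) placements: rows * (cols-1) = 3 * 2 = 6
Advantage = Left - Right = 6 - 6 = 0

0


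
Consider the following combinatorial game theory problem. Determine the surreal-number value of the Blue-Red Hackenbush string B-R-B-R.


Edges (from ground): B-R-B-R
By Berlekamp's sign-expansion rule, a Blue-Red Hackenbush stalk has the value of the surreal number whose sign sequence is the edge sequence with B -> + and R -> -.
Sign sequence: +-+-
Trace the sign expansion in the surreal number tree, starting from 0:
Edge 1: B (sign +) -> bounds (0, +inf), value = 1
Edge 2: R (sign -) -> bounds (0, 1), value = 1/2
Edge 3: B (sign +) -> bounds (1/2, 1), value = 3/4
Edge 4: R (sign -) -> bounds (1/2, 3/4), value = 5/8
Game value = 5/8

5/8


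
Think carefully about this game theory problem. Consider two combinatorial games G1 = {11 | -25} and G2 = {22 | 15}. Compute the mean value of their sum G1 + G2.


G1 = {11 | -25}, G2 = {22 | 15}
Each is a switch {a | b} with numbers a > b; its mean value is (a + b)/2, and mean value is additive over game sums: m(G1 + G2) = m(G1) + m(G2).
Mean of G1 = (11 + (-25))/2 = -14/2 = -7
Mean of G2 = (22 + (15))/2 = 37/2 = 37/2
Mean of G1 + G2 = -7 + 37/2 = 23/2

23/2


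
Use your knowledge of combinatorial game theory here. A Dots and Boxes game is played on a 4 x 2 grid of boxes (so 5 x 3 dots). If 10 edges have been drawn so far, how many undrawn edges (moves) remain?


Grid: 4 x 2 boxes, i.e. 5 rows and 3 columns of dots.
Horizontal edges: (rows + 1) * cols = 5 * 2 = 10
Vertical edges: rows * (cols + 1) = 4 * 3 = 12
Total edges: 10 + 12 = 22
Edges drawn: 10
Remaining: 22 - 10 = 12

12


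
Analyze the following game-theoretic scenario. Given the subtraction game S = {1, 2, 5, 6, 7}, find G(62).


The subtraction set is S = {1, 2, 5, 6, 7}.
G(k) = mex{ G(k - s) : s in S, s <= k }. We compute iteratively: G(0) = 0.
G(1) = mex({0}) = 1
G(2) = mex({0, 1}) = 2
G(3) = mex({1, 2}) = 0
G(4) = mex({0, 2}) = 1
G(5) = mex({0, 1}) = 2
G(6) = mex({0, 1, 2}) = 3
G(7) = mex({0, 1, 2, 3}) = 4
G(8) = mex({0, 1, 2, 3, 4}) = 5
G(9) = mex({0, 1, 2, 4, 5}) = 3
G(10) = mex({0, 1, 2, 3, 5}) = 4
G(11) = mex({1, 2, 3, 4}) = 0
G(12) = mex({0, 2, 3, 4}) = 1
G(13) = mex({0, 1, 3, 4, 5}) = 2
G(14) = mex({1, 2, 3, 4, 5}) = 0
G(15) = mex({0, 2, 3, 4, 5}) = 1
G(16) = mex({0, 1, 3, 4}) = 2
G(17) = mex({0, 1, 2, 4}) = 3
Observe that G(11)..G(17) = 0, 1, 2, 0, 1, 2, 3 repeats G(0)..G(6) = 0, 1, 2, 0, 1, 2, 3.
For k >= max(S) = 7, G(k) is determined by the previous 7 values G(k-7)..G(k-1); a window of 7 consecutive values has recurred shifted by 11, so by induction G(k + 11) = G(k) for all k >= 0: the sequence is periodic from the start with period 11.
One period: G(0..10) = 0, 1, 2, 0, 1, 2, 3, 4, 5, 3, 4.
62 mod 11 = 7, so G(62) = G(7) = 4.

4


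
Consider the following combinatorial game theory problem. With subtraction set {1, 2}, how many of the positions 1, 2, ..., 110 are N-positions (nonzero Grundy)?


Subtraction set S = {1, 2}, so G(n) = n mod 3.
G(n) = 0 when n is a multiple of 3.
Multiples of 3 in [1, 110]: 36
N-positions (nonzero Grundy) = 110 - 36 = 74

74


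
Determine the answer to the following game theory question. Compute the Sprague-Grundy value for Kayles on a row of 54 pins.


Kayles: a move removes 1 or 2 adjacent pins from a contiguous row.
Removing pins from a row of k leaves two independent rows (a, b) with a + b = k - 1 (one pin) or a + b = k - 2 (two pins); an end removal gives a = 0.
By Sprague-Grundy, G(k) = mex{ G(a) XOR G(b) } over all these splits. G(0) = 0.
G(1): splits (0,0):0^0=0 -> mex({0}) = 1
G(2): splits (0,1):0^1=1 (0,0):0^0=0 -> mex({0, 1}) = 2
G(3): splits (0,2):0^2=2 (1,1):1^1=0 (0,1):0^1=1 -> mex({0, 1, 2}) = 3
G(4): splits (0,3):0^3=3 (1,2):1^2=3 (0,2):0^2=2 (1,1):1^1=0 -> mex({0, 2, 3}) = 1
G(5): splits (0,4):0^1=1 (1,3):1^3=2 (2,2):2^2=0 (0,3):0^3=3 (1,2):1^2=3 -> mex({0, 1, 2, 3}) = 4
G(6) = mex({0, 1, 2, 4}) = 3
G(7) = mex({0, 1, 3, 4, 5}) = 2
G(8) = mex({0, 2, 3, 5, 6}) = 1
G(9) = mex({0, 1, 2, 3, 6, 7}) = 4
G(10) = mex({0, 1, 3, 4, 5, 7}) = 2
G(11) = mex({0, 1, 2, 3, 4, 5}) = 6
G(12) = mex({0, 1, 2, 3, 5, 6, 7}) = 4
G(13) = mex({0, 2, 3, 4, 6, 7}) = 1
G(14) = mex({0, 1, 4, 5, 6, 7}) = 2
G(15) = mex({0, 1, 2, 3, 4, 5, 6}) = 7
G(16) = mex({0, 2, 3, 5, 6, 7}) = 1
G(17) = mex({0, 1, 2, 3, 5, 6, 7}) = 4
G(18) = mex({0, 1, 2, 4, 5, 6}) = 3
G(19) = mex({0, 1, 3, 4, 5, 7}) = 2
G(20) = mex({0, 2, 3, 4, 5, 6, 7}) = 1
G(21) = mex({0, 1, 2, 3, 5, 6, 7}) = 4
G(22) = mex({0, 1, 2, 3, 4, 5, 7}) = 6
G(23) = mex({0, 1, 2, 3, 4, 5, 6}) = 7
G(24) = mex({0, 1, 2, 3, 5, 6, 7}) = 4
G(25) = mex({0, 2, 3, 4, 6, 7}) = 1
G(26) = mex({0, 1, 3, 4, 5, 6, 7}) = 2
G(27) = mex({0, 1, 2, 3, 4, 5, 6, 7}) = 8
G(28) = mex({0, 1, 2, 3, 4, 6, 7, 8}) = 5
G(29) = mex({0, 1, 2, 3, 5, 6, 7, 8, 9}) = 4
G(30) = mex({0, 1, 2, 3, 4, 5, 6, 9, 10}) = 7
G(31) = mex({0, 1, 3, 4, 5, 7, 10, 11}) = 2
G(32) = mex({0, 2, 3, 4, 5, 6, 7, 9, 11}) = 1
G(33) = mex({0, 1, 2, 3, 4, 5, 6, 7, 9, 12}) = 8
G(34) = mex({0, 1, 2, 3, 4, 5, 7, 8, 11, 12}) = 6
G(35) = mex({0, 1, 2, 3, 4, 5, 6, 8, 9, 10, 11}) = 7
G(36) = mex({0, 1, 2, 3, 5, 6, 7, 9, 10}) = 4
G(37) = mex({0, 2, 3, 4, 6, 7, 9, 10, 11, 12}) = 1
G(38) = mex({0, 1, 3, 4, 5, 6, 7, 9, 10, 11, 12}) = 2
G(39) = mex({0, 1, 2, 4, 5, 6, 7, 9, 10, 12, 14}) = 3
G(40) = mex({0, 2, 3, 4, 6, 7, 11, 12, 14}) = 1
G(41) = mex({0, 1, 2, 3, 5, 6, 7, 9, 10, 11, 12}) = 4
G(42) = mex({0, 1, 2, 3, 4, 5, 6, 9, 10}) = 7
G(43) = mex({0, 1, 3, 4, 5, 7, 9, 10, 12, 15}) = 2
G(44) = mex({0, 2, 3, 4, 5, 6, 7, 9, 10, 12, 15}) = 1
G(45) = mex({0, 1, 2, 3, 4, 5, 6, 7, 9, 10, 12, 14}) = 8
G(46) = mex({0, 1, 3, 4, 5, 7, 8, 11, 12, 14}) = 2
G(47) = mex({0, 1, 2, 3, 4, 5, 6, 8, 9, 10, 11, 12}) = 7
G(48) = mex({0, 1, 2, 3, 5, 6, 7, 9, 10}) = 4
G(49) = mex({0, 2, 3, 4, 6, 7, 9, 10, 11, 12, 15}) = 1
G(50) = mex({0, 1, 4, 5, 6, 7, 9, 11, 12, 14, 15}) = 2
G(51) = mex({0, 1, 2, 3, 4, 5, 6, 7, 9, 12, 14, 15}) = 8
G(52) = mex({0, 2, 3, 4, 5, 6, 7, 8, 11, 12, 15}) = 1
G(53) = mex({0, 1, 2, 3, 5, 6, 7, 8, 9, 10, 11, 12}) = 4
G(54) = mex({0, 1, 2, 3, 4, 5, 6, 9, 10}) = 7
Therefore G(54) = 7.

7


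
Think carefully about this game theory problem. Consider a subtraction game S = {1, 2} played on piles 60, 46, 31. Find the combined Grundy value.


Subtraction set: {1, 2}
For this subtraction set, G(n) = n mod 3 (period = max + 1 = 3).
Pile 1 (size 60): G(60) = 60 mod 3 = 0
Pile 2 (size 46): G(46) = 46 mod 3 = 1
Pile 3 (size 31): G(31) = 31 mod 3 = 1
Total Grundy value = XOR of all: 0 XOR 1 XOR 1 = 0

0


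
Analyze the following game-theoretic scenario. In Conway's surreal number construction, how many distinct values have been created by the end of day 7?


Day 0: {|} = 0 is born. Count = 1.
Day n: the number of surreal numbers born by day n is 2^(n+1) - 1.
By day 0: 2^1 - 1 = 1
By day 1: 2^2 - 1 = 3
By day 2: 2^3 - 1 = 7
By day 3: 2^4 - 1 = 15
By day 4: 2^5 - 1 = 31
By day 5: 2^6 - 1 = 63
By day 6: 2^7 - 1 = 127
By day 7: 2^8 - 1 = 255
By day 7: 255 surreal numbers.

255


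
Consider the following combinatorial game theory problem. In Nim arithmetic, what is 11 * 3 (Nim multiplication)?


Nim multiplication is bilinear over XOR: (u XOR v) * w = (u*w) XOR (v*w).
So we split each operand into its bit components and XOR the pairwise Nim products.
11 = 1 + 2 + 8 (as XOR of powers of 2).
3 = 1 + 2 (as XOR of powers of 2).
Using the standard Nim-product table on single bits:
  2*2 = 3,   2*4 = 8,   2*8 = 12,
  4*4 = 6,   4*8 = 11,  8*8 = 13,
and  1*x = x (identity), k*l = l*k (commutative).
Pairwise Nim products:
  1 * 1 = 1
  1 * 2 = 2
  2 * 1 = 2
  2 * 2 = 3
  8 * 1 = 8
  8 * 2 = 12
XOR them: 1 XOR 2 XOR 2 XOR 3 XOR 8 XOR 12 = 6.
Result: 11 * 3 = 6 (in Nim).

6


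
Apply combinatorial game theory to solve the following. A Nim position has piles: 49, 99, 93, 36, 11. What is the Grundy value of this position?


We need the XOR (exclusive or) of all pile sizes.
After XOR-ing pile 1 (size 49): 0 XOR 49 = 49
After XOR-ing pile 2 (size 99): 49 XOR 99 = 82
After XOR-ing pile 3 (size 93): 82 XOR 93 = 15
After XOR-ing pile 4 (size 36): 15 XOR 36 = 43
After XOR-ing pile 5 (size 11): 43 XOR 11 = 32
The Nim-value of this position is 32.

32


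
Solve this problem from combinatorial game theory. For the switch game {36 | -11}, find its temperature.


The game is {36 | -11}, a switch {a | b} with numbers a > b.
Cooling {a | b} by t gives {a - t | b + t}, which stops being hot when a - t = b + t, i.e. at t = (a - b)/2. So the temperature of a switch is (a - b)/2.
Temperature = (Left option - Right option) / 2
= (36 - (-11)) / 2
= 47 / 2
= 47/2

47/2


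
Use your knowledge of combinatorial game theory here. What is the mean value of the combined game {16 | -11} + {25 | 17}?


G1 = {16 | -11}, G2 = {25 | 17}
Each is a switch {a | b} with numbers a > b; its mean value is (a + b)/2, and mean value is additive over game sums: m(G1 + G2) = m(G1) + m(G2).
Mean of G1 = (16 + (-11))/2 = 5/2 = 5/2
Mean of G2 = (25 + (17))/2 = 42/2 = 21
Mean of G1 + G2 = 5/2 + 21 = 47/2

47/2


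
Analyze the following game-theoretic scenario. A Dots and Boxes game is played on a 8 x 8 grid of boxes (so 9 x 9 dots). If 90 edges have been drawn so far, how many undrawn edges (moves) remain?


Grid: 8 x 8 boxes, i.e. 9 rows and 9 columns of dots.
Horizontal edges: (rows + 1) * cols = 9 * 8 = 72
Vertical edges: rows * (cols + 1) = 8 * 9 = 72
Total edges: 72 + 72 = 144
Edges drawn: 90
Remaining: 144 - 90 = 54

54


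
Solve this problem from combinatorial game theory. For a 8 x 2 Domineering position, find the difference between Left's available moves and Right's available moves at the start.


Board is 8 x 2 (rows x cols).
Left (vertical) placements: (rows-1) * cols = 7 * 2 = 14
Right (horizontal) placements: rows * (cols-1) = 8 * 1 = 8
Advantage = Left - Right = 14 - 8 = 6

6


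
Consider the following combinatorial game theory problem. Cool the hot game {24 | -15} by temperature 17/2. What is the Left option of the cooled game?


Original game: {24 | -15} (a switch {a | b} with a > b).
Cooling by t (for t below the temperature (a - b)/2 = 39/2) taxes each move by t: {a | b} cooled by t is {a - t | b + t}.
Cooling amount: t = 17/2
Cooled Left option: 24 - 17/2 = 31/2
Cooled Right option: -15 + 17/2 = -13/2
Cooled game: {31/2 | -13/2}
Left option = 31/2

31/2


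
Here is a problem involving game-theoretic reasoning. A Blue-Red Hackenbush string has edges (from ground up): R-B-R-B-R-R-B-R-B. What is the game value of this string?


Edges (from ground): R-B-R-B-R-R-B-R-B
By Berlekamp's sign-expansion rule, a Blue-Red Hackenbush stalk has the value of the surreal number whose sign sequence is the edge sequence with B -> + and R -> -.
Sign sequence: -+-+--+-+
Trace the sign expansion in the surreal number tree, starting from 0:
Edge 1: R (sign -) -> bounds (-inf, 0), value = -1
Edge 2: B (sign +) -> bounds (-1, 0), value = -1/2
Edge 3: R (sign -) -> bounds (-1, -1/2), value = -3/4
Edge 4: B (sign +) -> bounds (-3/4, -1/2), value = -5/8
Edge 5: R (sign -) -> bounds (-3/4, -5/8), value = -11/16
Edge 6: R (sign -) -> bounds (-3/4, -11/16), value = -23/32
Edge 7: B (sign +) -> bounds (-23/32, -11/16), value = -45/64
Edge 8: R (sign -) -> bounds (-23/32, -45/64), value = -91/128
Edge 9: B (sign +) -> bounds (-91/128, -45/64), value = -181/256
Game value = -181/256

-181/256


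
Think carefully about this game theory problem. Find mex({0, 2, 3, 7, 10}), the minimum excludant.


Set = {0, 2, 3, 7, 10}
0 is in the set.
1 is NOT in the set. This is the mex.
mex = 1

1


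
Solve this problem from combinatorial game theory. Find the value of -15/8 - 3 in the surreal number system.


x = -15/8, y = 3
Converting to common denominator: 8
x = -15/8, y = 24/8
x - y = -15/8 - 3 = -39/8

-39/8


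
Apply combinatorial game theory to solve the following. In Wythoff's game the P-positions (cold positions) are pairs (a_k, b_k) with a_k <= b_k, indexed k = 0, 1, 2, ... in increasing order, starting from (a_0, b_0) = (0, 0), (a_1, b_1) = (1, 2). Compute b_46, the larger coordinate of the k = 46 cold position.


By Wythoff's theorem, a_k = floor(k * phi) and b_k = floor(k * phi^2) = a_k + k, where phi = (1 + sqrt(5))/2 is the golden ratio.
phi = (1 + sqrt(5))/2 = 1.618034
phi^2 = phi + 1 = 2.618034
k = 46
k * phi^2 = 46 * 2.618034 = 120.429563
b_46 = floor(k * phi^2) = 120 (check: a_46 + k = 74 + 46 = 120)

120


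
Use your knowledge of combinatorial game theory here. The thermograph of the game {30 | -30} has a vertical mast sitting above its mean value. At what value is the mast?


Game = {30 | -30}, a switch {a | b} with numbers a > b.
Its thermograph has left wall a - t and right wall b + t, which meet at t = (a - b)/2, where both equal (a + b)/2. So the mast (mean value) is at (a + b)/2.
Mean = (30 + (-30))/2 = 0/2 = 0

0


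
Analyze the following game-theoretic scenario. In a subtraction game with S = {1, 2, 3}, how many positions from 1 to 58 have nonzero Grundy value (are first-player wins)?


Subtraction set S = {1, 2, 3}, so G(n) = n mod 4.
G(n) = 0 when n is a multiple of 4.
Multiples of 4 in [1, 58]: 14
N-positions (nonzero Grundy) = 58 - 14 = 44

44


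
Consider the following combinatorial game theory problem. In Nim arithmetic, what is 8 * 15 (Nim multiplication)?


Nim multiplication is bilinear over XOR: (u XOR v) * w = (u*w) XOR (v*w).
So we split each operand into its bit components and XOR the pairwise Nim products.
8 = 8 (as XOR of powers of 2).
15 = 1 + 2 + 4 + 8 (as XOR of powers of 2).
Using the standard Nim-product table on single bits:
  2*2 = 3,   2*4 = 8,   2*8 = 12,
  4*4 = 6,   4*8 = 11,  8*8 = 13,
and  1*x = x (identity), k*l = l*k (commutative).
Pairwise Nim products:
  8 * 1 = 8
  8 * 2 = 12
  8 * 4 = 11
  8 * 8 = 13
XOR them: 8 XOR 12 XOR 11 XOR 13 = 2.
Result: 8 * 15 = 2 (in Nim).

2


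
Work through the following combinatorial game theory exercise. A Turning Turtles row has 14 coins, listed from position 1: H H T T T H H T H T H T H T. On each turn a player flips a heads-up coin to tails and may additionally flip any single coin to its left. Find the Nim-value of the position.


Coins: H H T T T H H T H T H T H T
Key fact: a single head at position k behaves exactly like a Nim heap of size k (turning it to T and optionally flipping a coin at j < k corresponds to moving the heap from k to j, or to 0), and heads combine as a disjunctive sum (two heads at the same place would cancel, matching j XOR j = 0). So the Nim-value is the XOR of the 1-indexed positions of the heads.
Face-up positions (1-indexed): [1, 2, 6, 7, 9, 11, 13]
XOR 0 with 1: 0 XOR 1 = 1
XOR 1 with 2: 1 XOR 2 = 3
XOR 3 with 6: 3 XOR 6 = 5
XOR 5 with 7: 5 XOR 7 = 2
XOR 2 with 9: 2 XOR 9 = 11
XOR 11 with 11: 11 XOR 11 = 0
XOR 0 with 13: 0 XOR 13 = 13
Nim-value = 13

13


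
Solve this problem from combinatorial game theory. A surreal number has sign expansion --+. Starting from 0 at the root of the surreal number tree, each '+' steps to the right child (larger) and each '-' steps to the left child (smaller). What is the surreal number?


Sign expansion: --+
Rule: track bounds (lo, hi), initially (-inf, +inf). On '+', the current value becomes lo and we move to the simplest number in (value, hi): value + 1 if hi = +inf, otherwise the midpoint (value + hi)/2. On '-', the current value becomes hi and we move to value - 1 if lo = -inf, otherwise the midpoint (lo + value)/2.
Start at 0.
Step 1: sign = -, move left. Bounds: (-inf, 0). Value = -1
Step 2: sign = -, move left. Bounds: (-inf, -1). Value = -2
Step 3: sign = +, move right. Bounds: (-2, -1). Value = -3/2
The surreal number with sign expansion --+ is -3/2.

-3/2


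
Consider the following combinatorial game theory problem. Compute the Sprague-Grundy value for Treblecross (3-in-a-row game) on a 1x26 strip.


Treblecross: place X on empty cells; 3-in-a-row wins.
Playing within two cells of an existing X lets the opponent win at once, so sensible play treats the cells i-2..i+2 around each X as dead. The player left with no safe cell loses, so this is a normal-play take-away game on strips of safe cells.
Placing X at cell i (0-indexed) of a strip of k safe cells leaves independent strips of sizes max(0, i-2) and max(0, k-i-3). Hence G(k) = mex{ G(max(0,i-2)) XOR G(max(0,k-i-3)) : 0 <= i < k }, with G(0) = 0.
G(1): splits (0,0):0^0=0 -> mex({0}) = 1
G(2): splits (0,0):0^0=0 -> mex({0}) = 1
G(3): splits (0,0):0^0=0 -> mex({0}) = 1
G(4): splits (0,1):0^1=1 (0,0):0^0=0 -> mex({0, 1}) = 2
G(5): splits (0,2):0^1=1 (0,1):0^1=1 (0,0):0^0=0 -> mex({0, 1}) = 2
G(6) = mex({1}) = 0
G(7) = mex({0, 1, 2}) = 3
G(8) = mex({0, 1, 2}) = 3
G(9) = mex({0, 2}) = 1
G(10) = mex({0, 2, 3}) = 1
G(11) = mex({0, 3}) = 1
G(12) = mex({1, 3}) = 0
G(13) = mex({0, 1, 2, 3}) = 4
G(14) = mex({0, 1, 2}) = 3
G(15) = mex({0, 1, 2}) = 3
G(16) = mex({0, 1, 2, 4}) = 3
G(17) = mex({0, 1, 3, 4}) = 2
G(18) = mex({0, 1, 3, 4}) = 2
G(19) = mex({0, 1, 3, 5}) = 2
G(20) = mex({0, 1, 2, 3, 5}) = 4
G(21) = mex({0, 1, 2, 3, 5}) = 4
G(22) = mex({1, 2, 6}) = 0
G(23) = mex({0, 1, 2, 3, 4, 6}) = 5
G(24) = mex({0, 1, 2, 3, 4}) = 5
G(25) = mex({0, 1, 3, 4, 7}) = 2
G(26) = mex({0, 1, 3, 4, 5, 7}) = 2
Therefore G(26) = 2.

2


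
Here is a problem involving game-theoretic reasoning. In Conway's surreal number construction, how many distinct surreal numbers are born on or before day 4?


Day 0: {|} = 0 is born. Count = 1.
Day n: the number of surreal numbers born by day n is 2^(n+1) - 1.
By day 0: 2^1 - 1 = 1
By day 1: 2^2 - 1 = 3
By day 2: 2^3 - 1 = 7
By day 3: 2^4 - 1 = 15
By day 4: 2^5 - 1 = 31
By day 4: 31 surreal numbers.

31


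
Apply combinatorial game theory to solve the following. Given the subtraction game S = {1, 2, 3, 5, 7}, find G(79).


The subtraction set is S = {1, 2, 3, 5, 7}.
G(k) = mex{ G(k - s) : s in S, s <= k }. We compute iteratively: G(0) = 0.
G(1) = mex({0}) = 1
G(2) = mex({0, 1}) = 2
G(3) = mex({0, 1, 2}) = 3
G(4) = mex({1, 2, 3}) = 0
G(5) = mex({0, 2, 3}) = 1
G(6) = mex({0, 1, 3}) = 2
G(7) = mex({0, 1, 2}) = 3
G(8) = mex({1, 2, 3}) = 0
G(9) = mex({0, 2, 3}) = 1
G(10) = mex({0, 1, 3}) = 2
Observe that G(4)..G(10) = 0, 1, 2, 3, 0, 1, 2 repeats G(0)..G(6) = 0, 1, 2, 3, 0, 1, 2.
For k >= max(S) = 7, G(k) is determined by the previous 7 values G(k-7)..G(k-1); a window of 7 consecutive values has recurred shifted by 4, so by induction G(k + 4) = G(k) for all k >= 0: the sequence is periodic from the start with period 4.
One period: G(0..3) = 0, 1, 2, 3.
79 mod 4 = 3, so G(79) = G(3) = 3.

3


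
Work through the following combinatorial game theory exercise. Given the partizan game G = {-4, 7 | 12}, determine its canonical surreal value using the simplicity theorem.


Left options: {-4, 7}, max = 7
Right options: {12}, min = 12
All options are numbers and max(Left) < min(Right), so by the simplicity theorem the value is the simplest (earliest-born) number strictly between 7 and 12.
Integers 8 through 11 all lie strictly between 7 and 12.
Among integers, the simplest (lowest birthday = smallest |n|; 0 is born on day 0, +-n on day n) is 8.
No non-integer in the interval can be simpler: if x is a non-integer in the interval, then floor(x) or ceil(x) also lies in the interval (the interval contains an integer), and both are proper prefixes of x's sign expansion, i.e. born earlier. So the game value is 8.
Game value = 8

8


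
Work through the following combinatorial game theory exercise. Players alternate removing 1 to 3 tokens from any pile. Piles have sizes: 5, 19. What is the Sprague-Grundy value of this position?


Subtraction set: {1, 2, 3}
For this subtraction set, G(n) = n mod 4 (period = max + 1 = 4).
Pile 1 (size 5): G(5) = 5 mod 4 = 1
Pile 2 (size 19): G(19) = 19 mod 4 = 3
Total Grundy value = XOR of all: 1 XOR 3 = 2

2


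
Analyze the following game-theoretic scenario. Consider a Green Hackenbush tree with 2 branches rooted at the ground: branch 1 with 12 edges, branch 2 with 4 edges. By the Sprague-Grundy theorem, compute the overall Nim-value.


The tree has 2 branches from the ground vertex.
In Green Hackenbush, the Nim-value of a simple path of length k is k.
Branch 1: length 12, Nim-value = 12
Branch 2: length 4, Nim-value = 4
Total Nim-value = XOR of all branch values:
0 XOR 12 = 12
12 XOR 4 = 8
Nim-value of the tree = 8

8


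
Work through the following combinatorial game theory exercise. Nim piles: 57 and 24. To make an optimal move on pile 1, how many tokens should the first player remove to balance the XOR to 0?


Piles: 57 and 24
Current XOR: 57 XOR 24 = 33 (non-zero, so this is an N-position).
To make the XOR zero, we need to find a move that balances the piles.
For pile 1 (size 57): target = 57 XOR 33 = 24
We reduce pile 1 from 57 to 24.
Tokens removed: 57 - 24 = 33
Verification: 24 XOR 24 = 0

33


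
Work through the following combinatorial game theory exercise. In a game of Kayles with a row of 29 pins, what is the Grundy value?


Kayles: a move removes 1 or 2 adjacent pins from a contiguous row.
Removing pins from a row of k leaves two independent rows (a, b) with a + b = k - 1 (one pin) or a + b = k - 2 (two pins); an end removal gives a = 0.
By Sprague-Grundy, G(k) = mex{ G(a) XOR G(b) } over all these splits. G(0) = 0.
G(1): splits (0,0):0^0=0 -> mex({0}) = 1
G(2): splits (0,1):0^1=1 (0,0):0^0=0 -> mex({0, 1}) = 2
G(3): splits (0,2):0^2=2 (1,1):1^1=0 (0,1):0^1=1 -> mex({0, 1, 2}) = 3
G(4): splits (0,3):0^3=3 (1,2):1^2=3 (0,2):0^2=2 (1,1):1^1=0 -> mex({0, 2, 3}) = 1
G(5): splits (0,4):0^1=1 (1,3):1^3=2 (2,2):2^2=0 (0,3):0^3=3 (1,2):1^2=3 -> mex({0, 1, 2, 3}) = 4
G(6) = mex({0, 1, 2, 4}) = 3
G(7) = mex({0, 1, 3, 4, 5}) = 2
G(8) = mex({0, 2, 3, 5, 6}) = 1
G(9) = mex({0, 1, 2, 3, 6, 7}) = 4
G(10) = mex({0, 1, 3, 4, 5, 7}) = 2
G(11) = mex({0, 1, 2, 3, 4, 5}) = 6
G(12) = mex({0, 1, 2, 3, 5, 6, 7}) = 4
G(13) = mex({0, 2, 3, 4, 6, 7}) = 1
G(14) = mex({0, 1, 4, 5, 6, 7}) = 2
G(15) = mex({0, 1, 2, 3, 4, 5, 6}) = 7
G(16) = mex({0, 2, 3, 5, 6, 7}) = 1
G(17) = mex({0, 1, 2, 3, 5, 6, 7}) = 4
G(18) = mex({0, 1, 2, 4, 5, 6}) = 3
G(19) = mex({0, 1, 3, 4, 5, 7}) = 2
G(20) = mex({0, 2, 3, 4, 5, 6, 7}) = 1
G(21) = mex({0, 1, 2, 3, 5, 6, 7}) = 4
G(22) = mex({0, 1, 2, 3, 4, 5, 7}) = 6
G(23) = mex({0, 1, 2, 3, 4, 5, 6}) = 7
G(24) = mex({0, 1, 2, 3, 5, 6, 7}) = 4
G(25) = mex({0, 2, 3, 4, 6, 7}) = 1
G(26) = mex({0, 1, 3, 4, 5, 6, 7}) = 2
G(27) = mex({0, 1, 2, 3, 4, 5, 6, 7}) = 8
G(28) = mex({0, 1, 2, 3, 4, 6, 7, 8}) = 5
G(29) = mex({0, 1, 2, 3, 5, 6, 7, 8, 9}) = 4
Therefore G(29) = 4.

4


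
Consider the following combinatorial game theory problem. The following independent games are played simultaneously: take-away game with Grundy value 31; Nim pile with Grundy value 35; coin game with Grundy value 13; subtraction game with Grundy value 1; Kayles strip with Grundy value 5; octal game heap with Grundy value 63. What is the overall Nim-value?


By the Sprague-Grundy theorem, the Grundy value of a sum of games is the XOR of individual Grundy values.
take-away game: Grundy value = 31. Running XOR: 0 XOR 31 = 31
Nim pile: Grundy value = 35. Running XOR: 31 XOR 35 = 60
coin game: Grundy value = 13. Running XOR: 60 XOR 13 = 49
subtraction game: Grundy value = 1. Running XOR: 49 XOR 1 = 48
Kayles strip: Grundy value = 5. Running XOR: 48 XOR 5 = 53
octal game heap: Grundy value = 63. Running XOR: 53 XOR 63 = 10
The combined Grundy value is 10.

10


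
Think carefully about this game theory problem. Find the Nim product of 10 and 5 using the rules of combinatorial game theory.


Nim multiplication is bilinear over XOR: (u XOR v) * w = (u*w) XOR (v*w).
So we split each operand into its bit components and XOR the pairwise Nim products.
10 = 2 + 8 (as XOR of powers of 2).
5 = 1 + 4 (as XOR of powers of 2).
Using the standard Nim-product table on single bits:
  2*2 = 3,   2*4 = 8,   2*8 = 12,
  4*4 = 6,   4*8 = 11,  8*8 = 13,
and  1*x = x (identity), k*l = l*k (commutative).
Pairwise Nim products:
  2 * 1 = 2
  2 * 4 = 8
  8 * 1 = 8
  8 * 4 = 11
XOR them: 2 XOR 8 XOR 8 XOR 11 = 9.
Result: 10 * 5 = 9 (in Nim).

9


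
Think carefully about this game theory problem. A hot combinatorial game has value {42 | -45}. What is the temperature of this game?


The game is {42 | -45}, a switch {a | b} with numbers a > b.
Cooling {a | b} by t gives {a - t | b + t}, which stops being hot when a - t = b + t, i.e. at t = (a - b)/2. So the temperature of a switch is (a - b)/2.
Temperature = (Left option - Right option) / 2
= (42 - (-45)) / 2
= 87 / 2
= 87/2

87/2


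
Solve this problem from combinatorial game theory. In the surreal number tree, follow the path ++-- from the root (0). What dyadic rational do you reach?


Sign expansion: ++--
Rule: track bounds (lo, hi), initially (-inf, +inf). On '+', the current value becomes lo and we move to the simplest number in (value, hi): value + 1 if hi = +inf, otherwise the midpoint (value + hi)/2. On '-', the current value becomes hi and we move to value - 1 if lo = -inf, otherwise the midpoint (lo + value)/2.
Start at 0.
Step 1: sign = +, move right. Bounds: (0, +inf). Value = 1
Step 2: sign = +, move right. Bounds: (1, +inf). Value = 2
Step 3: sign = -, move left. Bounds: (1, 2). Value = 3/2
Step 4: sign = -, move left. Bounds: (1, 3/2). Value = 5/4
The surreal number with sign expansion ++-- is 5/4.

5/4


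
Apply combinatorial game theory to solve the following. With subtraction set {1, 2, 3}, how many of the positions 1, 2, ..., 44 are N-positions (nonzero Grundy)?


Subtraction set S = {1, 2, 3}, so G(n) = n mod 4.
G(n) = 0 when n is a multiple of 4.
Multiples of 4 in [1, 44]: 11
N-positions (nonzero Grundy) = 44 - 11 = 33

33


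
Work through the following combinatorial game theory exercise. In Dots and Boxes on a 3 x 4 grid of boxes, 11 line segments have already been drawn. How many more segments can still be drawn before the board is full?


Grid: 3 x 4 boxes, i.e. 4 rows and 5 columns of dots.
Horizontal edges: (rows + 1) * cols = 4 * 4 = 16
Vertical edges: rows * (cols + 1) = 3 * 5 = 15
Total edges: 16 + 15 = 31
Edges drawn: 11
Remaining: 31 - 11 = 20

20


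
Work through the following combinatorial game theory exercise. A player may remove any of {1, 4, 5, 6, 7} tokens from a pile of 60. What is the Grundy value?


The subtraction set is S = {1, 4, 5, 6, 7}.
G(k) = mex{ G(k - s) : s in S, s <= k }. We compute iteratively: G(0) = 0.
G(1) = mex({0}) = 1
G(2) = mex({1}) = 0
G(3) = mex({0}) = 1
G(4) = mex({0, 1}) = 2
G(5) = mex({0, 1, 2}) = 3
G(6) = mex({0, 1, 3}) = 2
G(7) = mex({0, 1, 2}) = 3
G(8) = mex({0, 1, 2, 3}) = 4
G(9) = mex({0, 1, 2, 3, 4}) = 5
G(10) = mex({1, 2, 3, 5}) = 0
G(11) = mex({0, 2, 3}) = 1
G(12) = mex({1, 2, 3, 4}) = 0
G(13) = mex({0, 2, 3, 4, 5}) = 1
G(14) = mex({0, 1, 3, 4, 5}) = 2
G(15) = mex({0, 1, 2, 4, 5}) = 3
G(16) = mex({0, 1, 3, 5}) = 2
Observe that G(10)..G(16) = 0, 1, 0, 1, 2, 3, 2 repeats G(0)..G(6) = 0, 1, 0, 1, 2, 3, 2.
For k >= max(S) = 7, G(k) is determined by the previous 7 values G(k-7)..G(k-1); a window of 7 consecutive values has recurred shifted by 10, so by induction G(k + 10) = G(k) for all k >= 0: the sequence is periodic from the start with period 10.
One period: G(0..9) = 0, 1, 0, 1, 2, 3, 2, 3, 4, 5.
60 mod 10 = 0, so G(60) = G(0) = 0.

0


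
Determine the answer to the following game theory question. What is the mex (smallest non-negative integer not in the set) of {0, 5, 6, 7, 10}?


Set = {0, 5, 6, 7, 10}
0 is in the set.
1 is NOT in the set. This is the mex.
mex = 1

1


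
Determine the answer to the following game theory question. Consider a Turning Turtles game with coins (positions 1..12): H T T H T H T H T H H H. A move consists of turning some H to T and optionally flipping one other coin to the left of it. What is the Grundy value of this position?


Coins: H T T H T H T H T H H H
Key fact: a single head at position k behaves exactly like a Nim heap of size k (turning it to T and optionally flipping a coin at j < k corresponds to moving the heap from k to j, or to 0), and heads combine as a disjunctive sum (two heads at the same place would cancel, matching j XOR j = 0). So the Nim-value is the XOR of the 1-indexed positions of the heads.
Face-up positions (1-indexed): [1, 4, 6, 8, 10, 11, 12]
XOR 0 with 1: 0 XOR 1 = 1
XOR 1 with 4: 1 XOR 4 = 5
XOR 5 with 6: 5 XOR 6 = 3
XOR 3 with 8: 3 XOR 8 = 11
XOR 11 with 10: 11 XOR 10 = 1
XOR 1 with 11: 1 XOR 11 = 10
XOR 10 with 12: 10 XOR 12 = 6
Nim-value = 6

6


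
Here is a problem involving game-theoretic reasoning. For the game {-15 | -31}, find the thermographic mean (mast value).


Game = {-15 | -31}, a switch {a | b} with numbers a > b.
Its thermograph has left wall a - t and right wall b + t, which meet at t = (a - b)/2, where both equal (a + b)/2. So the mast (mean value) is at (a + b)/2.
Mean = (-15 + (-31))/2 = -46/2 = -23

-23


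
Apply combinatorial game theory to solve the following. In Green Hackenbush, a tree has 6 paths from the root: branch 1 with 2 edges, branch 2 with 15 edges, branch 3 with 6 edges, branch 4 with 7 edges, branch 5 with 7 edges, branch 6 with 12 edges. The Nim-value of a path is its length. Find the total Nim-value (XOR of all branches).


The tree has 6 branches from the ground vertex.
In Green Hackenbush, the Nim-value of a simple path of length k is k.
Branch 1: length 2, Nim-value = 2
Branch 2: length 15, Nim-value = 15
Branch 3: length 6, Nim-value = 6
Branch 4: length 7, Nim-value = 7
Branch 5: length 7, Nim-value = 7
Branch 6: length 12, Nim-value = 12
Total Nim-value = XOR of all branch values:
0 XOR 2 = 2
2 XOR 15 = 13
13 XOR 6 = 11
11 XOR 7 = 12
12 XOR 7 = 11
11 XOR 12 = 7
Nim-value of the tree = 7

7


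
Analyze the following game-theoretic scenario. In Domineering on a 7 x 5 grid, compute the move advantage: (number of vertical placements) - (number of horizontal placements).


Board is 7 x 5 (rows x cols).
Left (vertical) placements: (rows-1) * cols = 6 * 5 = 30
Right (horizontal) placements: rows * (cols-1) = 7 * 4 = 28
Advantage = Left - Right = 30 - 28 = 2

2


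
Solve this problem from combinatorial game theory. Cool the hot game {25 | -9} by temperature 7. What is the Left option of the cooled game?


Original game: {25 | -9} (a switch {a | b} with a > b).
Cooling by t (for t below the temperature (a - b)/2 = 17) taxes each move by t: {a | b} cooled by t is {a - t | b + t}.
Cooling amount: t = 7
Cooled Left option: 25 - 7 = 18
Cooled Right option: -9 + 7 = -2
Cooled game: {18 | -2}
Left option = 18

18
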